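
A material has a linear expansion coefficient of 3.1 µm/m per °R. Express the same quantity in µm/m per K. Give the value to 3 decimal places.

5.580 µm/m per K

Since only a temperature interval is involved, the additive offset between the scales drops out.
A change of 1 K is a change of 1.8°R, so per K the value is 3.1 × 1.8 = 5.580.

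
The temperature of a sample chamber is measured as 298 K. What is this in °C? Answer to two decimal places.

24.85°C

In Celsius: 298 - 273.15 = 24.8500°C.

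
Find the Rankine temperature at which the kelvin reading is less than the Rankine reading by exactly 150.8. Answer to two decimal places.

Let R be the Rankine reading. The kelvin reading is K = 5/9·R.
Require K - R = -150.8: (-4/9)·R = -150.8.
R = (-150.8) / (-4/9) = 339.30.

339.30°R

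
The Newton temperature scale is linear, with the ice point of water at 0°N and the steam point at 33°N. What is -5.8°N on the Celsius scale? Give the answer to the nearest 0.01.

-17.58°C

Linear interpolation between the fixed points: C = (-5.8 - 0) × 100 / (33 - 0) = -17.5758°C.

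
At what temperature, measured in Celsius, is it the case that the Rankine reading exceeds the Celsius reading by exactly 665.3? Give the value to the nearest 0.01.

217.04°C

Let C be the Celsius reading. The Rankine reading is R = 1.8·C + 491.67.
Require R - C = 665.3: (0.8)·C + 491.67 = 665.3.
C = (665.3 - 491.67) / (0.8) = 217.04.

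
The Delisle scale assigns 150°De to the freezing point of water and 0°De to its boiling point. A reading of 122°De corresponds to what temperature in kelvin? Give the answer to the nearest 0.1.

Linear interpolation between the fixed points: C = (122 - 150) × 100 / (0 - 150) = 18.6667°C.
Then 18.6667 + 273.15 = 291.8 K.

291.8 K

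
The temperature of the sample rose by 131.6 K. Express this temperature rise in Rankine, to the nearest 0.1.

An interval of 1 K corresponds to 1.8°R.
131.6 × 1.8 = 236.9.

236.9°R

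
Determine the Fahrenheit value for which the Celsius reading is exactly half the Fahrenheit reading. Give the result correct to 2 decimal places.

Let F be the Fahrenheit reading. The Celsius reading is C = 5/9·F - 17.7778.
Require C = 0.5·F: 5/9·F - 17.7778 = 0.5·F.
(1/18)·F = 17.7778  ⇒  F = 320.00.

320.00°F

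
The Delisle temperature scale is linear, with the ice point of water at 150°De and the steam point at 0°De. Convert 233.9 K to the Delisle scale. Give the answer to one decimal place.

208.9°De

First in Celsius: 233.9 - 273.15 = -39.2500°C.
Linearly onto the Delisle scale: 150 + (-39.2500 / 100) × (0 - 150) = 208.9°De.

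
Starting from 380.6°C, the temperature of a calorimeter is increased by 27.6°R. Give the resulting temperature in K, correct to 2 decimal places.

669.08 K

The 27.6°R change is an interval, so only the factor 5/9 applies: +27.6 × 5/9 = +15.3333°C.
Final Celsius temperature: 380.6000 + 15.3333 = 395.9333°C.
In kelvin: 395.9333 + 273.15 = 669.08 K.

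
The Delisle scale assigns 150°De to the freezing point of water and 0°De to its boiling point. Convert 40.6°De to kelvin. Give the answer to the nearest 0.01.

Linear interpolation between the fixed points: C = (40.6 - 150) × 100 / (0 - 150) = 72.9333°C.
Then 72.9333 + 273.15 = 346.08 K.

346.08 K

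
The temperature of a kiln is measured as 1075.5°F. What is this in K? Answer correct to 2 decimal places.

In Celsius: (1075.5 - 32) × 5/9 = 579.7222°C.
In kelvin: 579.7222 + 273.15 = 852.87 K.

852.87 K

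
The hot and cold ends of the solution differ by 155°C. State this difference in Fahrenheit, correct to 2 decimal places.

279.00°F

Only the scale ratio 1.8 matters for a change in temperature.
155 × 1.8 = 279.00.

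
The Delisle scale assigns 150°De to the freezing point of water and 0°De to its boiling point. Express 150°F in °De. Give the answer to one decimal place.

First in Celsius: (150 - 32) × 5/9 = 65.5556°C.
Linearly onto the Delisle scale: 150 + (65.5556 / 100) × (0 - 150) = 51.7°De.

51.7°De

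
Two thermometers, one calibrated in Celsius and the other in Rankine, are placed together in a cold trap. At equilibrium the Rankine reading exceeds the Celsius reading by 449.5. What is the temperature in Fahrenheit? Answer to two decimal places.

Let x be the Celsius reading; then the Rankine reading is 1.8·x + 491.67.
(1.8·x + 491.67) - x = 449.5  ⇒  (0.8)·x = -42.17  ⇒  x = -52.7125°C.
In Fahrenheit: -52.7125 × 1.8 + 32 = -62.88°F.

-62.88°F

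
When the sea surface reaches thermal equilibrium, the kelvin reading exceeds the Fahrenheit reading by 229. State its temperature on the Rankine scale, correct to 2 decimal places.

Let x be the Fahrenheit reading; then the kelvin reading is 5/9·x + 255.372.
(5/9·x + 255.372) - x = 229  ⇒  (-4/9)·x = -26.3722  ⇒  x = 59.3375°F.
In Celsius: (59.3375 - 32) × 5/9 = 15.1875°C.
In Rankine: 15.1875 × 1.8 + 491.67 = 519.01°R.

519.01°R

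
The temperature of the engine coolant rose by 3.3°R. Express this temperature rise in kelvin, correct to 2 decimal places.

1.83 K

An interval of 1°R corresponds to 5/9 K.
3.3 × 5/9 = 1.83.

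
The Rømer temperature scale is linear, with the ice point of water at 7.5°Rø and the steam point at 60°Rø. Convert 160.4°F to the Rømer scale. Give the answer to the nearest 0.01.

First in Celsius: (160.4 - 32) × 5/9 = 71.3333°C.
Linearly onto the Rømer scale: 7.5 + (71.3333 / 100) × (60 - 7.5) = 44.95°Rø.

44.95°Rø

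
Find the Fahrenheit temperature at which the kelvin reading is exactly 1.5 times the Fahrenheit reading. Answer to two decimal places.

Let F be the Fahrenheit reading. The kelvin reading is K = 5/9·F + 255.372.
Require K = 1.5·F: 5/9·F + 255.372 = 1.5·F.
(-17/18)·F = -255.372  ⇒  F = 270.39.

270.39°F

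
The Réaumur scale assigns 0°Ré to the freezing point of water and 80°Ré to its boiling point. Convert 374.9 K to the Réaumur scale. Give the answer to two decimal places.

First in Celsius: 374.9 - 273.15 = 101.7500°C.
Linearly onto the Réaumur scale: 0 + (101.7500 / 100) × (80 - 0) = 81.40°Ré.

81.40°Ré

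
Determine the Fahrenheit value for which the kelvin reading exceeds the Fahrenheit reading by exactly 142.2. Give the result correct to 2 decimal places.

Let F be the Fahrenheit reading. The kelvin reading is K = 5/9·F + 255.372.
Require K - F = 142.2: (-4/9)·F + 255.372 = 142.2.
F = (142.2 - 255.372) / (-4/9) = 254.64.

254.64°F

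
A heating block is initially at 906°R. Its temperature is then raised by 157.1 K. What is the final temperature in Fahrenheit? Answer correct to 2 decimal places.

Initial temperature in Celsius: (906 - 491.67) × 5/9 = 230.1833°C.
The 157.1 K change is an interval; Kelvin and Celsius degrees are the same size, so ΔC = +157.1°C.
Final Celsius temperature: 230.1833 + 157.1000 = 387.2833°C.
In Fahrenheit: 387.2833 × 1.8 + 32 = 729.11°F.

729.11°F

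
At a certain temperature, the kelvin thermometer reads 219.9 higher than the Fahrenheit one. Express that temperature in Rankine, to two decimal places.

Let x be the Fahrenheit reading; then the kelvin reading is 5/9·x + 255.372.
(5/9·x + 255.372) - x = 219.9  ⇒  (-4/9)·x = -35.4722  ⇒  x = 79.8125°F.
In Celsius: (79.8125 - 32) × 5/9 = 26.5625°C.
In Rankine: 26.5625 × 1.8 + 491.67 = 539.48°R.

539.48°R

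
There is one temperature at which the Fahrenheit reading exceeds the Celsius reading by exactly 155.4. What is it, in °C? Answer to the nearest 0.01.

154.25°C

Let C be the Celsius reading. The Fahrenheit reading is F = 1.8·C + 32.
Require F - C = 155.4: (0.8)·C + 32 = 155.4.
C = (155.4 - 32) / (0.8) = 154.25.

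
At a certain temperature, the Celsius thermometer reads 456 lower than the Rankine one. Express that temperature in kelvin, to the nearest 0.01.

228.56 K

Let x be the Rankine reading; then the Celsius reading is 5/9·x - 273.15.
(5/9·x - 273.15) - x = -456  ⇒  (-4/9)·x = -182.85  ⇒  x = 411.4125°R.
In Celsius: (411.4125 - 491.67) × 5/9 = -44.5875°C.
In kelvin: -44.5875 + 273.15 = 228.56 K.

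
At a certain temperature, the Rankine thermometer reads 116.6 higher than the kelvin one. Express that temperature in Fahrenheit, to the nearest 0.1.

Let x be the kelvin reading; then the Rankine reading is 1.8·x.
(1.8·x) - x = 116.6  ⇒  (0.8)·x = 116.6  ⇒  x = 145.7500 K.
In Celsius: 145.75 - 273.15 = -127.4000°C.
In Fahrenheit: -127.4000 × 1.8 + 32 = -197.3°F.

-197.3°F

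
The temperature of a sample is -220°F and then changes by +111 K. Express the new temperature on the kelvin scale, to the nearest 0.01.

244.15 K

Initial temperature in Celsius: (-220 - 32) × 5/9 = -140.0000°C.
The 111 K change is an interval; Kelvin and Celsius degrees are the same size, so ΔC = +111°C.
Final Celsius temperature: -140.0000 + 111.0000 = -29.0000°C.
In kelvin: -29.0000 + 273.15 = 244.15 K.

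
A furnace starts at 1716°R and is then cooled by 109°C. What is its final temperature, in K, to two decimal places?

844.33 K

Initial temperature in Celsius: (1716 - 491.67) × 5/9 = 680.1833°C.
Final Celsius temperature: 680.1833 - 109.0000 = 571.1833°C.
In kelvin: 571.1833 + 273.15 = 844.33 K.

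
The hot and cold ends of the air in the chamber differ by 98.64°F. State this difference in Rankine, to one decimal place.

98.6°R

Fahrenheit and Rankine degrees are the same size, so the interval is unchanged: 98.6.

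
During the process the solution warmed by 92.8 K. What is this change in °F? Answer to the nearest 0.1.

167.0°F

For a temperature interval the offset drops out; only the factor 1.8 applies.
92.8 × 1.8 = 167.0.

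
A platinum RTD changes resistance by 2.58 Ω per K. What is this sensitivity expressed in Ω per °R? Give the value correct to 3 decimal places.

Since only a temperature interval is involved, the additive offset between the scales drops out.
A change of 1°R is a change of 5/9 K, so per °R the value is 2.58 × 5/9 = 1.433.

1.433 Ω per °R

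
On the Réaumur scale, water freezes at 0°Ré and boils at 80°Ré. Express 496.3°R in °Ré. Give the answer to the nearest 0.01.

2.06°Ré

First in Celsius: (496.3 - 491.67) × 5/9 = 2.5722°C.
Linearly onto the Réaumur scale: 0 + (2.5722 / 100) × (80 - 0) = 2.06°Ré.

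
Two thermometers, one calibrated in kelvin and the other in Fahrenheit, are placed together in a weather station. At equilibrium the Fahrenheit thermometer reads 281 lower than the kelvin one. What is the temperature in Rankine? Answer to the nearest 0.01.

402.01°R

Let x be the kelvin reading; then the Fahrenheit reading is 1.8·x - 459.67.
(1.8·x - 459.67) - x = -281  ⇒  (0.8)·x = 178.67  ⇒  x = 223.3375 K.
In Celsius: 223.3375 - 273.15 = -49.8125°C.
In Rankine: -49.8125 × 1.8 + 491.67 = 402.01°R.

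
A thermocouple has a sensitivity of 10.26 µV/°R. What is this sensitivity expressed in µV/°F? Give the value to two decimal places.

10.26 µV/°F

Since only a temperature interval is involved, the additive offset between the scales drops out.
A change of 1°F is a change of 1°R, so per °F the value is 10.26 × 1 = 10.26.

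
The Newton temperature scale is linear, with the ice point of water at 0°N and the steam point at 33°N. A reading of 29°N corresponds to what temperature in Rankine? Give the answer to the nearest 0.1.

Linear interpolation between the fixed points: C = (29 - 0) × 100 / (33 - 0) = 87.8788°C.
Then 87.8788 × 1.8 + 491.67 = 649.9°R.

649.9°R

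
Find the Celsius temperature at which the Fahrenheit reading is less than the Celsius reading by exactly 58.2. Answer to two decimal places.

-112.75°C

Let C be the Celsius reading. The Fahrenheit reading is F = 1.8·C + 32.
Require F - C = -58.2: (0.8)·C + 32 = -58.2.
C = (-58.2 - 32) / (0.8) = -112.75.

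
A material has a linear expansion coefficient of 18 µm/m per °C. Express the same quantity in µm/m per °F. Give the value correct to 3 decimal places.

10.000 µm/m per °F

Since only a temperature interval is involved, the additive offset between the scales drops out.
A change of 1°F is a change of 5/9°C, so per °F the value is 18 × 5/9 = 10.000.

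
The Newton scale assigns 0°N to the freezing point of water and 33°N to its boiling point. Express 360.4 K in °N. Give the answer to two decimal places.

First in Celsius: 360.4 - 273.15 = 87.2500°C.
Linearly onto the Newton scale: 0 + (87.2500 / 100) × (33 - 0) = 28.79°N.

28.79°N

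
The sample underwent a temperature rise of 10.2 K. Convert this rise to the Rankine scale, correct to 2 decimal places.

18.36°R

An interval of 1 K corresponds to 1.8°R.
10.2 × 1.8 = 18.36.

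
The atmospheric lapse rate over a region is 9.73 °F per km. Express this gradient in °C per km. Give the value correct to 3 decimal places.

Since only a temperature interval is involved, the additive offset between the scales drops out.
A change of 1°F is a change of 5/9°C, so 9.73 × 5/9 = 5.406.

5.406 °C/km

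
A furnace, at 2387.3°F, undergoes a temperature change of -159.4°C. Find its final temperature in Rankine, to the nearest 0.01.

Initial temperature in Celsius: (2387.3 - 32) × 5/9 = 1308.5000°C.
Final Celsius temperature: 1308.5000 - 159.4000 = 1149.1000°C.
In Rankine: 1149.1000 × 1.8 + 491.67 = 2560.05°R.

2560.05°R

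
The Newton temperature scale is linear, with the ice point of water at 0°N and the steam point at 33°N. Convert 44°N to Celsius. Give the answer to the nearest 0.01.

133.33°C

Linear interpolation between the fixed points: C = (44 - 0) × 100 / (33 - 0) = 133.3333°C.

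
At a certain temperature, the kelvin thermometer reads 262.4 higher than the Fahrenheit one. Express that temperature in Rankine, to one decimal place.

443.9°R

Let x be the Fahrenheit reading; then the kelvin reading is 5/9·x + 255.372.
(5/9·x + 255.372) - x = 262.4  ⇒  (-4/9)·x = 7.02778  ⇒  x = -15.8125°F.
In Celsius: (-15.8125 - 32) × 5/9 = -26.5625°C.
In Rankine: -26.5625 × 1.8 + 491.67 = 443.9°R.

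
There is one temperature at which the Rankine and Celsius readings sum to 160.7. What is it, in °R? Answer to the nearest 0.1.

278.9°R

Let R be the Rankine reading. The Celsius reading is C = 5/9·R - 273.15.
Require R + C = 160.7: (14/9)·R - 273.15 = 160.7.
R = (160.7 + 273.15) / (14/9) = 278.9.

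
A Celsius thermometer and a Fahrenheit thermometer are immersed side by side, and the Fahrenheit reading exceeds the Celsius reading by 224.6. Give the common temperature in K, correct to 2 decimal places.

513.90 K

Let x be the Celsius reading; then the Fahrenheit reading is 1.8·x + 32.
(1.8·x + 32) - x = 224.6  ⇒  (0.8)·x = 192.6  ⇒  x = 240.7500°C.
In kelvin: 240.7500 + 273.15 = 513.90 K.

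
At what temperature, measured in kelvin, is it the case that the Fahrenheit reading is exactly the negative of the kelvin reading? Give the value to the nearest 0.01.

Let K be the kelvin reading. The Fahrenheit reading is F = 1.8·K - 459.67.
Require F = -1·K: 1.8·K - 459.67 = -1·K.
(2.8)·K = 459.67  ⇒  K = 164.17.

164.17 K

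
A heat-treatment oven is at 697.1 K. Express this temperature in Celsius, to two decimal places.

423.95°C

In Celsius: 697.1 - 273.15 = 423.9500°C.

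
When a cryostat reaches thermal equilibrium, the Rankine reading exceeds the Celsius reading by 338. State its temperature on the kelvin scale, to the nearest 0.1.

81.1 K

Let x be the Rankine reading; then the Celsius reading is 5/9·x - 273.15.
(5/9·x - 273.15) - x = -338  ⇒  (-4/9)·x = -64.85  ⇒  x = 145.9125°R.
In Celsius: (145.9125 - 491.67) × 5/9 = -192.0875°C.
In kelvin: -192.0875 + 273.15 = 81.1 K.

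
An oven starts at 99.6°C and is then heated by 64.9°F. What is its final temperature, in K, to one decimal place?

408.8 K

The 64.9°F change is an interval, so only the factor 5/9 applies: +64.9 × 5/9 = +36.0556°C.
Final Celsius temperature: 99.6000 + 36.0556 = 135.6556°C.
In kelvin: 135.6556 + 273.15 = 408.8 K.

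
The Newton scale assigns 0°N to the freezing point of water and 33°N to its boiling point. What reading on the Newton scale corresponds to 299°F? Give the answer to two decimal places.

48.95°N

First in Celsius: (299 - 32) × 5/9 = 148.3333°C.
Linearly onto the Newton scale: 0 + (148.3333 / 100) × (33 - 0) = 48.95°N.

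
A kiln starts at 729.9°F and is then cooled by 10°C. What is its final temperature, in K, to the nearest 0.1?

Initial temperature in Celsius: (729.9 - 32) × 5/9 = 387.7222°C.
Final Celsius temperature: 387.7222 - 10.0000 = 377.7222°C.
In kelvin: 377.7222 + 273.15 = 650.9 K.

650.9 K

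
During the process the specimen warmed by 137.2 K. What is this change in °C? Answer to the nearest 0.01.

137.20°C

Kelvin and Celsius degrees are the same size, so the interval is unchanged: 137.20.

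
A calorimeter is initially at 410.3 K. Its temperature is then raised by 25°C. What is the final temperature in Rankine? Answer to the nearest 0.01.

783.54°R

Initial temperature in Celsius: 410.3 - 273.15 = 137.1500°C.
Final Celsius temperature: 137.1500 + 25.0000 = 162.1500°C.
In Rankine: 162.1500 × 1.8 + 491.67 = 783.54°R.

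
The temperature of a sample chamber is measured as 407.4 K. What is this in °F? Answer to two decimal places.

In Celsius: 407.4 - 273.15 = 134.2500°C.
In Fahrenheit: 134.2500 × 1.8 + 32 = 273.65°F.

273.65°F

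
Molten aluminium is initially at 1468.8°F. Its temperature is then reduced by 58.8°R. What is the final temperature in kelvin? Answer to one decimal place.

1038.7 K

Initial temperature in Celsius: (1468.8 - 32) × 5/9 = 798.2222°C.
The 58.8°R change is an interval, so only the factor 5/9 applies: -58.8 × 5/9 = -32.6667°C.
Final Celsius temperature: 798.2222 - 32.6667 = 765.5556°C.
In kelvin: 765.5556 + 273.15 = 1038.7 K.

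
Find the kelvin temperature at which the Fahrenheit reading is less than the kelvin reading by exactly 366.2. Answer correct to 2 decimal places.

Let K be the kelvin reading. The Fahrenheit reading is F = 1.8·K - 459.67.
Require F - K = -366.2: (0.8)·K - 459.67 = -366.2.
K = (-366.2 + 459.67) / (0.8) = 116.84.

116.84 K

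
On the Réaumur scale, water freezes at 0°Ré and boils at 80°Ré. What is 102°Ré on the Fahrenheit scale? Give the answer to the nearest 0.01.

Linear interpolation between the fixed points: C = (102 - 0) × 100 / (80 - 0) = 127.5000°C.
Then 127.5000 × 1.8 + 32 = 261.50°F.

261.50°F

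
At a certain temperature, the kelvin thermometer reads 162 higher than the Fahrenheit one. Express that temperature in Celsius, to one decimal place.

Let x be the Fahrenheit reading; then the kelvin reading is 5/9·x + 255.372.
(5/9·x + 255.372) - x = 162  ⇒  (-4/9)·x = -93.3722  ⇒  x = 210.0875°F.
In Celsius: (210.0875 - 32) × 5/9 = 98.9°C.

98.9°C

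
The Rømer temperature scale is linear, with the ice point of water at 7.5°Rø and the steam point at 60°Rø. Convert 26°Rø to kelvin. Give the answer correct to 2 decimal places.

308.39 K

Linear interpolation between the fixed points: C = (26 - 7.5) × 100 / (60 - 7.5) = 35.2381°C.
Then 35.2381 + 273.15 = 308.39 K.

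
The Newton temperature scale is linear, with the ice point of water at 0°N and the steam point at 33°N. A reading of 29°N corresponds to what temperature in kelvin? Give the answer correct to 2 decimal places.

Linear interpolation between the fixed points: C = (29 - 0) × 100 / (33 - 0) = 87.8788°C.
Then 87.8788 + 273.15 = 361.03 K.

361.03 K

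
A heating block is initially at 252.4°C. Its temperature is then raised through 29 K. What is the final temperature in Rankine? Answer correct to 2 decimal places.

The 29 K change is an interval; Kelvin and Celsius degrees are the same size, so ΔC = +29°C.
Final Celsius temperature: 252.4000 + 29.0000 = 281.4000°C.
In Rankine: 281.4000 × 1.8 + 491.67 = 998.19°R.

998.19°R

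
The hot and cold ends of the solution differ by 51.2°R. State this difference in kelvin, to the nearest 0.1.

28.4 K

For a temperature interval the offset drops out; only the factor 5/9 applies.
51.2 × 5/9 = 28.4.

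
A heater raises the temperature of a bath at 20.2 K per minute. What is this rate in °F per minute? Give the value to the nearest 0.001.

36.360 °F/minute

Since only a temperature interval is involved, the additive offset between the scales drops out.
A change of 1 K is a change of 1.8°F, so 20.2 × 1.8 = 36.360.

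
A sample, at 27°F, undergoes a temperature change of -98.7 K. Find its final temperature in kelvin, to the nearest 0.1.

Initial temperature in Celsius: (27 - 32) × 5/9 = -2.7778°C.
The 98.7 K change is an interval; Kelvin and Celsius degrees are the same size, so ΔC = -98.7°C.
Final Celsius temperature: -2.7778 - 98.7000 = -101.4778°C.
In kelvin: -101.4778 + 273.15 = 171.7 K.

171.7 K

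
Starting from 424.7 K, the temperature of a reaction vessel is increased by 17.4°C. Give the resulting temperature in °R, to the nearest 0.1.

Initial temperature in Celsius: 424.7 - 273.15 = 151.5500°C.
Final Celsius temperature: 151.5500 + 17.4000 = 168.9500°C.
In Rankine: 168.9500 × 1.8 + 491.67 = 795.8°R.

795.8°R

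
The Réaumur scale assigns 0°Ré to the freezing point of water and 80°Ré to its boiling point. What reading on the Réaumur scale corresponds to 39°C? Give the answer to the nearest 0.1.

31.2°Ré

Linearly onto the Réaumur scale: 0 + (39.0000 / 100) × (80 - 0) = 31.2°Ré.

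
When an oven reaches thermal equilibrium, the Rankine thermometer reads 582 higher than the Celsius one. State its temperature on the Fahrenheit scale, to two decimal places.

Let x be the Celsius reading; then the Rankine reading is 1.8·x + 491.67.
(1.8·x + 491.67) - x = 582  ⇒  (0.8)·x = 90.33  ⇒  x = 112.9125°C.
In Fahrenheit: 112.9125 × 1.8 + 32 = 235.24°F.

235.24°F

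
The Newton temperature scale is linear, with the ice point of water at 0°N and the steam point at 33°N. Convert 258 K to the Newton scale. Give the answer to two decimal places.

First in Celsius: 258 - 273.15 = -15.1500°C.
Linearly onto the Newton scale: 0 + (-15.1500 / 100) × (33 - 0) = -5.00°N.

-5.00°N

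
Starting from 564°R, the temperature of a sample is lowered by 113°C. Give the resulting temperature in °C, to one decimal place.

-72.8°C

Initial temperature in Celsius: (564 - 491.67) × 5/9 = 40.1833°C.
Final Celsius temperature: 40.1833 - 113.0000 = -72.8167°C.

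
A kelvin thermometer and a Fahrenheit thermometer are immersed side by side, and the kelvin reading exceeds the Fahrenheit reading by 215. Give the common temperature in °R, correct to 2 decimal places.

550.51°R

Let x be the kelvin reading; then the Fahrenheit reading is 1.8·x - 459.67.
(1.8·x - 459.67) - x = -215  ⇒  (0.8)·x = 244.67  ⇒  x = 305.8375 K.
In Celsius: 305.8375 - 273.15 = 32.6875°C.
In Rankine: 32.6875 × 1.8 + 491.67 = 550.51°R.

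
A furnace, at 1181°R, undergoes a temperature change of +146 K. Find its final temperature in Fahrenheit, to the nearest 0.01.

Initial temperature in Celsius: (1181 - 491.67) × 5/9 = 382.9611°C.
The 146 K change is an interval; Kelvin and Celsius degrees are the same size, so ΔC = +146°C.
Final Celsius temperature: 382.9611 + 146.0000 = 528.9611°C.
In Fahrenheit: 528.9611 × 1.8 + 32 = 984.13°F.

984.13°F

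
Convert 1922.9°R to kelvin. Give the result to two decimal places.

1068.28 K

In Celsius: (1922.9 - 491.67) × 5/9 = 795.1278°C.
In kelvin: 795.1278 + 273.15 = 1068.28 K.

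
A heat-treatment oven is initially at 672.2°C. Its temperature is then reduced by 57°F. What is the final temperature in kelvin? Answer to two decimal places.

913.68 K

The 57°F change is an interval, so only the factor 5/9 applies: -57 × 5/9 = -31.6667°C.
Final Celsius temperature: 672.2000 - 31.6667 = 640.5333°C.
In kelvin: 640.5333 + 273.15 = 913.68 K.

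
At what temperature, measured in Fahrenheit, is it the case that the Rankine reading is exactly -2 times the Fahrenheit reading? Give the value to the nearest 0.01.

-153.22°F

Let F be the Fahrenheit reading. The Rankine reading is R = 1·F + 459.67.
Require R = -2·F: 1·F + 459.67 = -2·F.
(3)·F = -459.67  ⇒  F = -153.22.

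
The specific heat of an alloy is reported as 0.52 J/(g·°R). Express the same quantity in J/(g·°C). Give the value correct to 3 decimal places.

The quantity depends on a temperature interval, so only the ratio of degree sizes applies; the offset between the scales is irrelevant.
A change of 1°C is a change of 1.8°R, so per °C the value is 0.52 × 1.8 = 0.936.

0.936 J/(g·°C)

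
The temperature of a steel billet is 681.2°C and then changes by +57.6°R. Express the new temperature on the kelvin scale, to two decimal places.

986.35 K

The 57.6°R change is an interval, so only the factor 5/9 applies: +57.6 × 5/9 = +32.0000°C.
Final Celsius temperature: 681.2000 + 32.0000 = 713.2000°C.
In kelvin: 713.2000 + 273.15 = 986.35 K.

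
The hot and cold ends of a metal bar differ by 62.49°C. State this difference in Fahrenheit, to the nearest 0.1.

An interval of 1°C corresponds to 1.8°F.
62.49 × 1.8 = 112.5.

112.5°F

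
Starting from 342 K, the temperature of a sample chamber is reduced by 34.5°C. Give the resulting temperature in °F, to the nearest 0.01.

Initial temperature in Celsius: 342 - 273.15 = 68.8500°C.
Final Celsius temperature: 68.8500 - 34.5000 = 34.3500°C.
In Fahrenheit: 34.3500 × 1.8 + 32 = 93.83°F.

93.83°F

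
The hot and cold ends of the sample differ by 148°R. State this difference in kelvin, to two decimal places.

82.22 K

An interval of 1°R corresponds to 5/9 K.
148 × 5/9 = 82.22.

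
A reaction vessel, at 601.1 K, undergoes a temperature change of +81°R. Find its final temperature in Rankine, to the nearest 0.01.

1162.98°R

Initial temperature in Celsius: 601.1 - 273.15 = 327.9500°C.
The 81°R change is an interval, so only the factor 5/9 applies: +81 × 5/9 = +45.0000°C.
Final Celsius temperature: 327.9500 + 45.0000 = 372.9500°C.
In Rankine: 372.9500 × 1.8 + 491.67 = 1162.98°R.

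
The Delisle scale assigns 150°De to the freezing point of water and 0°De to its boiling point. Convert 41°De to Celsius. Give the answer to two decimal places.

Linear interpolation between the fixed points: C = (41 - 150) × 100 / (0 - 150) = 72.6667°C.

72.67°C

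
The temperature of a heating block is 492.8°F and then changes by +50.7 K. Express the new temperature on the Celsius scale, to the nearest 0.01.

Initial temperature in Celsius: (492.8 - 32) × 5/9 = 256.0000°C.
The 50.7 K change is an interval; Kelvin and Celsius degrees are the same size, so ΔC = +50.7°C.
Final Celsius temperature: 256.0000 + 50.7000 = 306.7000°C.

306.70°C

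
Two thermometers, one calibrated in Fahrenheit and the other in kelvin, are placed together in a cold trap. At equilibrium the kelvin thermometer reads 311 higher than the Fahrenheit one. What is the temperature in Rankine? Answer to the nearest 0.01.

Let x be the Fahrenheit reading; then the kelvin reading is 5/9·x + 255.372.
(5/9·x + 255.372) - x = 311  ⇒  (-4/9)·x = 55.6278  ⇒  x = -125.1625°F.
In Celsius: (-125.1625 - 32) × 5/9 = -87.3125°C.
In Rankine: -87.3125 × 1.8 + 491.67 = 334.51°R.

334.51°R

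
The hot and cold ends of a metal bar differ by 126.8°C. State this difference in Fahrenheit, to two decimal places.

Only the scale ratio 1.8 matters for a change in temperature.
126.8 × 1.8 = 228.24.

228.24°F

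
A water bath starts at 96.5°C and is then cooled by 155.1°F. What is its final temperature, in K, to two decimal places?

The 155.1°F change is an interval, so only the factor 5/9 applies: -155.1 × 5/9 = -86.1667°C.
Final Celsius temperature: 96.5000 - 86.1667 = 10.3333°C.
In kelvin: 10.3333 + 273.15 = 283.48 K.

283.48 K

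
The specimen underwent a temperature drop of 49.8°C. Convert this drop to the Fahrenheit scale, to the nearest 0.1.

89.6°F

An interval of 1°C corresponds to 1.8°F.
49.8 × 1.8 = 89.6.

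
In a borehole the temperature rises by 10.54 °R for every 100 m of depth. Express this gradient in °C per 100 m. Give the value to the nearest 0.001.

Since only a temperature interval is involved, the additive offset between the scales drops out.
A change of 1°R is a change of 5/9°C, so 10.54 × 5/9 = 5.856.

5.856 °C/100 m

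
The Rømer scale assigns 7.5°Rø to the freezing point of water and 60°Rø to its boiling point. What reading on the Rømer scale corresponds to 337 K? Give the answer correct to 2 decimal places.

41.02°Rø

First in Celsius: 337 - 273.15 = 63.8500°C.
Linearly onto the Rømer scale: 7.5 + (63.8500 / 100) × (60 - 7.5) = 41.02°Rø.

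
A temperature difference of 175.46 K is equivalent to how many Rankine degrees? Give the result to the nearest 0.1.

315.8°R

Only the scale ratio 1.8 matters for a change in temperature.
175.46 × 1.8 = 315.8.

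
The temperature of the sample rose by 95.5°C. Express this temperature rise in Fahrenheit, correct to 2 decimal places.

171.90°F

Only the scale ratio 1.8 matters for a change in temperature.
95.5 × 1.8 = 171.90.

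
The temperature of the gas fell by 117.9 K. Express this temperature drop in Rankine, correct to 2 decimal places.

An interval of 1 K corresponds to 1.8°R.
117.9 × 1.8 = 212.22.

212.22°R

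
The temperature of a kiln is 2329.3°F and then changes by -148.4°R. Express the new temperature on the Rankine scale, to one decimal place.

Initial temperature in Celsius: (2329.3 - 32) × 5/9 = 1276.2778°C.
The 148.4°R change is an interval, so only the factor 5/9 applies: -148.4 × 5/9 = -82.4444°C.
Final Celsius temperature: 1276.2778 - 82.4444 = 1193.8333°C.
In Rankine: 1193.8333 × 1.8 + 491.67 = 2640.6°R.

2640.6°R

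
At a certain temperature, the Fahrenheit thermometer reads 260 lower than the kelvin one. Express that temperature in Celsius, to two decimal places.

-23.56°C

Let x be the kelvin reading; then the Fahrenheit reading is 1.8·x - 459.67.
(1.8·x - 459.67) - x = -260  ⇒  (0.8)·x = 199.67  ⇒  x = 249.5875 K.
In Celsius: 249.5875 - 273.15 = -23.56°C.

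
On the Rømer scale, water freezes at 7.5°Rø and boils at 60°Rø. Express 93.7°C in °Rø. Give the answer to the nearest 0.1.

Linearly onto the Rømer scale: 7.5 + (93.7000 / 100) × (60 - 7.5) = 56.7°Rø.

56.7°Rø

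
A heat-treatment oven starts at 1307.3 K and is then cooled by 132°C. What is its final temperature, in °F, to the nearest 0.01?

Initial temperature in Celsius: 1307.3 - 273.15 = 1034.1500°C.
Final Celsius temperature: 1034.1500 - 132.0000 = 902.1500°C.
In Fahrenheit: 902.1500 × 1.8 + 32 = 1655.87°F.

1655.87°F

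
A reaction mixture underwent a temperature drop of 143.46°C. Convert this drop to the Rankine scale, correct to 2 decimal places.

An interval of 1°C corresponds to 1.8°R.
143.46 × 1.8 = 258.23.

258.23°R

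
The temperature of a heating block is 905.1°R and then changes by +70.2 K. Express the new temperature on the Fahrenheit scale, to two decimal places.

Initial temperature in Celsius: (905.1 - 491.67) × 5/9 = 229.6833°C.
The 70.2 K change is an interval; Kelvin and Celsius degrees are the same size, so ΔC = +70.2°C.
Final Celsius temperature: 229.6833 + 70.2000 = 299.8833°C.
In Fahrenheit: 299.8833 × 1.8 + 32 = 571.79°F.

571.79°F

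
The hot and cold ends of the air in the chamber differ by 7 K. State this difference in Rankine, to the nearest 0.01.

Only the scale ratio 1.8 matters for a change in temperature.
7 × 1.8 = 12.60.

12.60°R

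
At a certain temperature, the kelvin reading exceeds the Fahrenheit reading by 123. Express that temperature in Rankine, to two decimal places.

757.51°R

Let x be the Fahrenheit reading; then the kelvin reading is 5/9·x + 255.372.
(5/9·x + 255.372) - x = 123  ⇒  (-4/9)·x = -132.372  ⇒  x = 297.8375°F.
In Celsius: (297.8375 - 32) × 5/9 = 147.6875°C.
In Rankine: 147.6875 × 1.8 + 491.67 = 757.51°R.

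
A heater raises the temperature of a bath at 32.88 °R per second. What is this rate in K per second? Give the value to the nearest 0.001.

The quantity depends on a temperature interval, so only the ratio of degree sizes applies; the offset between the scales is irrelevant.
A change of 1°R is a change of 5/9 K, so 32.88 × 5/9 = 18.267.

18.267 K/second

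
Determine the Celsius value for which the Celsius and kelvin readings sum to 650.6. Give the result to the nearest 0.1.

Let C be the Celsius reading. The kelvin reading is K = 1·C + 273.15.
Require C + K = 650.6: (2)·C + 273.15 = 650.6.
C = (650.6 - 273.15) / (2) = 188.7.

188.7°C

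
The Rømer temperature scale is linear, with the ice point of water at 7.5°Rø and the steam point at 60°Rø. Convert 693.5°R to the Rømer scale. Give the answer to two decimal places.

66.37°Rø

First in Celsius: (693.5 - 491.67) × 5/9 = 112.1278°C.
Linearly onto the Rømer scale: 7.5 + (112.1278 / 100) × (60 - 7.5) = 66.37°Rø.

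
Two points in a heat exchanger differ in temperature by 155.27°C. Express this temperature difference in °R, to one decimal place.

An interval of 1°C corresponds to 1.8°R.
155.27 × 1.8 = 279.5.

279.5°R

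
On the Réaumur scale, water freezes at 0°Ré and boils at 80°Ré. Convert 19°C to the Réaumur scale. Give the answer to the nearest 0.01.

Linearly onto the Réaumur scale: 0 + (19.0000 / 100) × (80 - 0) = 15.20°Ré.

15.20°Ré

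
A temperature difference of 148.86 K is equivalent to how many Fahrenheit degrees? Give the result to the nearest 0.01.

An interval of 1 K corresponds to 1.8°F.
148.86 × 1.8 = 267.95.

267.95°F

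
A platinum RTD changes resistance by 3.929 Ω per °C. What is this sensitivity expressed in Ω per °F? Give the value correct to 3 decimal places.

The quantity depends on a temperature interval, so only the ratio of degree sizes applies; the offset between the scales is irrelevant.
A change of 1°F is a change of 5/9°C, so per °F the value is 3.929 × 5/9 = 2.183.

2.183 Ω per °F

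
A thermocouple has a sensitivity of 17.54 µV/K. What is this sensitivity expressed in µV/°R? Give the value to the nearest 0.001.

9.744 µV/°R

The quantity depends on a temperature interval, so only the ratio of degree sizes applies; the offset between the scales is irrelevant.
A change of 1°R is a change of 5/9 K, so per °R the value is 17.54 × 5/9 = 9.744.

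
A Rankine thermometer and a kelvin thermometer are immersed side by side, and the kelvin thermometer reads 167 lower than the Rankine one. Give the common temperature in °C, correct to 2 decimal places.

Let x be the Rankine reading; then the kelvin reading is 5/9·x.
(5/9·x) - x = -167  ⇒  (-4/9)·x = -167  ⇒  x = 375.7500°R.
In Celsius: (375.75 - 491.67) × 5/9 = -64.40°C.

-64.40°C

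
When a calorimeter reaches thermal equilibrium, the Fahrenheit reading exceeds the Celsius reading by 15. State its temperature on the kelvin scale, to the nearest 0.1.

Let x be the Celsius reading; then the Fahrenheit reading is 1.8·x + 32.
(1.8·x + 32) - x = 15  ⇒  (0.8)·x = -17  ⇒  x = -21.2500°C.
In kelvin: -21.2500 + 273.15 = 251.9 K.

251.9 K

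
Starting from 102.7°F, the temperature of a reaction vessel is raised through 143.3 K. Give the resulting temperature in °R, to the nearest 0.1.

820.3°R

Initial temperature in Celsius: (102.7 - 32) × 5/9 = 39.2778°C.
The 143.3 K change is an interval; Kelvin and Celsius degrees are the same size, so ΔC = +143.3°C.
Final Celsius temperature: 39.2778 + 143.3000 = 182.5778°C.
In Rankine: 182.5778 × 1.8 + 491.67 = 820.3°R.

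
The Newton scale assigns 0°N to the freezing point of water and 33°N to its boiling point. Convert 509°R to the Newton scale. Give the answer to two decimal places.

First in Celsius: (509 - 491.67) × 5/9 = 9.6278°C.
Linearly onto the Newton scale: 0 + (9.6278 / 100) × (33 - 0) = 3.18°N.

3.18°N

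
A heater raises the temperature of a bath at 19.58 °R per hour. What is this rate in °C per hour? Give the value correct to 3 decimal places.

Since only a temperature interval is involved, the additive offset between the scales drops out.
A change of 1°R is a change of 5/9°C, so 19.58 × 5/9 = 10.878.

10.878 °C/hour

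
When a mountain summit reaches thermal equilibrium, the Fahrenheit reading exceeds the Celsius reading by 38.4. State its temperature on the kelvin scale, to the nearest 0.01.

Let x be the Fahrenheit reading; then the Celsius reading is 5/9·x - 17.7778.
(5/9·x - 17.7778) - x = -38.4  ⇒  (-4/9)·x = -20.6222  ⇒  x = 46.4000°F.
In Celsius: (46.4 - 32) × 5/9 = 8.0000°C.
In kelvin: 8.0000 + 273.15 = 281.15 K.

281.15 K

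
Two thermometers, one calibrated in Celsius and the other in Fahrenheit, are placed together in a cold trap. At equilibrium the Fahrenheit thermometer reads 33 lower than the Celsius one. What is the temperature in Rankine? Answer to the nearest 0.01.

Let x be the Celsius reading; then the Fahrenheit reading is 1.8·x + 32.
(1.8·x + 32) - x = -33  ⇒  (0.8)·x = -65  ⇒  x = -81.2500°C.
In Rankine: -81.2500 × 1.8 + 491.67 = 345.42°R.

345.42°R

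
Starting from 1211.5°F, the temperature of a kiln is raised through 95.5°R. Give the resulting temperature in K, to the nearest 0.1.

981.5 K

Initial temperature in Celsius: (1211.5 - 32) × 5/9 = 655.2778°C.
The 95.5°R change is an interval, so only the factor 5/9 applies: +95.5 × 5/9 = +53.0556°C.
Final Celsius temperature: 655.2778 + 53.0556 = 708.3333°C.
In kelvin: 708.3333 + 273.15 = 981.5 K.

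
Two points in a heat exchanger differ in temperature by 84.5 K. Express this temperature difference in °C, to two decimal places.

84.50°C

Kelvin and Celsius degrees are the same size, so the interval is unchanged: 84.50.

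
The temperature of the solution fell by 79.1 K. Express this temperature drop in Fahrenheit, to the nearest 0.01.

142.38°F

An interval of 1 K corresponds to 1.8°F.
79.1 × 1.8 = 142.38.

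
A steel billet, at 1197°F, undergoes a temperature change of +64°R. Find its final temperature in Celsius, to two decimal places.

Initial temperature in Celsius: (1197 - 32) × 5/9 = 647.2222°C.
The 64°R change is an interval, so only the factor 5/9 applies: +64 × 5/9 = +35.5556°C.
Final Celsius temperature: 647.2222 + 35.5556 = 682.7778°C.

682.78°C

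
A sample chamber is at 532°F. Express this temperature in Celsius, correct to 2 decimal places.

In Celsius: (532 - 32) × 5/9 = 277.7778°C.

277.78°C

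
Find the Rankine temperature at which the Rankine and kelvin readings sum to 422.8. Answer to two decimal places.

271.80°R

Let R be the Rankine reading. The kelvin reading is K = 5/9·R.
Require R + K = 422.8: (14/9)·R = 422.8.
R = (422.8) / (14/9) = 271.80.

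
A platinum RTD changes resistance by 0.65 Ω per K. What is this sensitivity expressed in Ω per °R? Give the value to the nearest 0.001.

0.361 Ω per °R

Since only a temperature interval is involved, the additive offset between the scales drops out.
A change of 1°R is a change of 5/9 K, so per °R the value is 0.65 × 5/9 = 0.361.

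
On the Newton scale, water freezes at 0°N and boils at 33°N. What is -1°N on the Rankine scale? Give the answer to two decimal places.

486.22°R

Linear interpolation between the fixed points: C = (-1 - 0) × 100 / (33 - 0) = -3.0303°C.
Then -3.0303 × 1.8 + 491.67 = 486.22°R.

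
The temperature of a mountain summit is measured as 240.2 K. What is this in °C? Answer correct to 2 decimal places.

-32.95°C

In Celsius: 240.2 - 273.15 = -32.9500°C.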